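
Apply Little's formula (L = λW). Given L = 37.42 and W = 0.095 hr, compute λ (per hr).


λ = L/W = 37.42/0.095 = 393.8947 /hr

Final: 393.8947 /hr


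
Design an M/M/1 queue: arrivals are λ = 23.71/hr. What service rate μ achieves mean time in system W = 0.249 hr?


W = 1/(μ−λ) ⇒ μ − λ = 1/W = 1/0.249 = 4.0161
μ = λ + 1/W = 23.71 + 4.0161 = 27.7261 per hr

Final: 27.7261 /hr


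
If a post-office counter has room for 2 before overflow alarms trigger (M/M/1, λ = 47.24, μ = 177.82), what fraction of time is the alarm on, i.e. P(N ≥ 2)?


ρ = 47.24/177.82 = 0.2657
P(N ≥ n) = ρ^n = 0.2657^2 = 0.070576

Final: 0.070576


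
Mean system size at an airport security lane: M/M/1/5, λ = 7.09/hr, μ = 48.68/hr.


ρ = 7.09/48.68 = 0.1456
L = ρ[1 − (K+1)ρ^K + Kρ^(K+1)] / [(1−ρ)(1−ρ^(K+1))]
Numerator: 0.1456·(1 − 6·0.00006554 + 5·0.000009545) = 0.145595
Denominator: (0.8544)·(0.999990) = 0.854347
L = 0.145595/0.854347 = 0.1704

Final: 0.1704


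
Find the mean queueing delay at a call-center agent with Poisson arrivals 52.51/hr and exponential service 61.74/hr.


ρ = 52.51/61.74 = 0.8505
Wq = ρ/(μ−λ) = 0.8505/(61.74 − 52.51) = 0.8505/9.23 = 0.09215 hr

Final: 0.09215 hr


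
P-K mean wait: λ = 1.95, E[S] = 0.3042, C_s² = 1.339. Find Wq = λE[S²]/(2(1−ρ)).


ρ = λ·E[S] = 1.95·0.3042 = 0.5932
E[S²] = E[S]²(1+C_s²) = 0.3042²·(1+1.339) = 0.216446
Wq = λ·E[S²]/(2(1−ρ)) = 1.95·0.216446/(2·0.4068) = 0.51875 hr

Final: 0.51875 hr


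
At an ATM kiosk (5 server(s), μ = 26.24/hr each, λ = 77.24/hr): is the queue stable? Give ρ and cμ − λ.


Total capacity cμ = 5·26.24 = 131.20/hr
ρ = λ/(cμ) = 77.24/131.20 = 0.5887
Stable ⇔ ρ < 1: YES
Spare capacity = cμ − λ = 131.20 − 77.24 = 53.96/hr

Final: ρ = 0.5887; stable; margin = 53.96/hr


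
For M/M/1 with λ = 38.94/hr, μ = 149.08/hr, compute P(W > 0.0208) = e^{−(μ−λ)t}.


W ~ Exponential(μ−λ) for M/M/1.
μ − λ = 149.08 − 38.94 = 110.1400
P(W > t) = e^{−(μ−λ)t} = e^{−2.2909} = 0.101174

Final: 0.101174


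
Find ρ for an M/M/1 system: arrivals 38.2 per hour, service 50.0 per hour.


ρ = λ/μ = 38.2/50.0 = 0.7640

Final: 0.7640


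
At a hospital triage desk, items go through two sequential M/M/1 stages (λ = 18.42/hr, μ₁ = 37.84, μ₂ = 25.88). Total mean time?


Each node sees arrival rate λ = 18.42/hr (tandem ⇒ throughput preserved).
W₁ = 1/(μ₁−λ) = 1/(37.84−18.42) = 0.05149 hr
W₂ = 1/(μ₂−λ) = 1/(25.88−18.42) = 0.13405 hr
W_total = W₁ + W₂ = 0.05149 + 0.13405 = 0.18554 hr

Final: 0.18554 hr


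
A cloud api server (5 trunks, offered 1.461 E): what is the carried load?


B(5,1.461) = 0.012920 (Erlang-B)
Carried load = a(1 − B) = 1.461·(1 − 0.012920) = 1.461·0.987080 = 1.4421 E

Final: 1.4421 Erlangs


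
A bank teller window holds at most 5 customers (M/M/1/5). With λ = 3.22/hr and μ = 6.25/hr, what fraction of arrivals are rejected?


ρ = λ/μ = 3.22/6.25 = 0.5152
P_K = (1−ρ)ρ^K/(1−ρ^(K+1)) = (0.4848·0.036298)/(1 − 0.018701)
= 0.017597/0.981299 = 0.017932

Final: 0.017932


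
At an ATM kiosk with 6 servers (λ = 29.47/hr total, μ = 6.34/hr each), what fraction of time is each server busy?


ρ = λ/(cμ) = 29.47/(6·6.34) = 29.47/38.04 = 0.7747

Final: 0.7747


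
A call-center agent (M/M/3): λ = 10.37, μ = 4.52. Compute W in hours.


a = 2.2942; ρ = 0.7647; P₀ = 0.069054
Lq = P₀·a^c·ρ/(c!(1−ρ)²) = 1.92051
Wq = Lq/λ = 1.92051/10.37 = 0.18520 hr
W = Wq + 1/μ = 0.18520 + 0.22124 = 0.40644 hr

Final: 0.40644 hr


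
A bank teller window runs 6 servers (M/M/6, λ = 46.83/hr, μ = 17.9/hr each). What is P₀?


a = λ/μ = 46.83/17.9 = 2.6162; ρ = a/c = 0.4360
Σ_{k=0}^{5} a^k/k! (terms k=0..5) = 1.00000 + 2.61620 + 3.42225 + 2.98444 + 1.95197 + 1.02135 = 12.99621
Tail: a^6/(6!(1−ρ)) = 320.64669/(720·0.5640) = 0.78966
P₀ = 1/(12.99621 + 0.78966) = 1/13.78587 = 0.072538

Final: 0.072538


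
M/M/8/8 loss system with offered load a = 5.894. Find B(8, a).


B(c,a) = (a^c/c!) / Σ_{k=0}^{c} a^k/k!
a^8/8! = 36.121064
Σ terms (k=0..8): 1.00000 + 5.89400 + 17.36962 + 34.12551 + 50.28394 + 59.27471 + 58.22752 + 49.02757 + 36.12106 = 311.323927
B = 36.121064/311.323927 = 0.116024

Final: 0.116024


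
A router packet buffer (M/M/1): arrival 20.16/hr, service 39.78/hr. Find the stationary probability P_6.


ρ = 20.16/39.78 = 0.5068
P_n = (1−ρ)·ρ^n = (1 − 0.5068)·0.5068^6 = 0.4932·0.016942 = 0.008356

Final: 0.008356


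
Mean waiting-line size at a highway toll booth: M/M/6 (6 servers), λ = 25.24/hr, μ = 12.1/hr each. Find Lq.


a = λ/μ = 2.0860; ρ = a/6 = 0.3477
P₀ = 0.123952
Lq = P₀·a^c·ρ / (c!·(1−ρ)²) = 0.123952·82.38040·0.3477/(720·0.42555)
= 0.01159

Final: 0.01159


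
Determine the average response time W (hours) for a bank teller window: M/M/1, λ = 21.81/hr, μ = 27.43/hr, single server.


W = 1/(μ−λ) = 1/(27.43 − 21.81) = 1/5.62 = 0.1779 hr

Final: 0.1779 hr


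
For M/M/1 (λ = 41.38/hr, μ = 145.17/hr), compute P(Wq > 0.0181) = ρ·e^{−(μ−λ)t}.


ρ = 41.38/145.17 = 0.2850
P(Wq > t) = ρ·e^{−(μ−λ)t} = 0.2850·e^{−1.8786}
= 0.2850·0.152804 = 0.043556

Final: 0.043556


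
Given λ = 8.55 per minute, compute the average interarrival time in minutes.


Mean interarrival time = 1/λ = 1/8.55 minute = 0.11696 minute
In minutes: 0.11696 × 1 = 0.1170 min

Final: 0.1170 min


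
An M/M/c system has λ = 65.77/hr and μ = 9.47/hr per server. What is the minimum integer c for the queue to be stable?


Stability requires cμ > λ ⇔ c > λ/μ.
λ/μ = 65.77/9.47 = 6.9451
Minimum integer c = ⌊6.9451⌋ + 1 = 7
Check: 7·9.47 = 66.29 > 65.77, while 6·9.47 = 56.82 ≤ 65.77

Final: 7 servers


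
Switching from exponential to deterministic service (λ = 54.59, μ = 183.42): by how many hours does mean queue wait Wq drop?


ρ = 54.59/183.42 = 0.2976
Wq(M/M/1) = ρ/(μ−λ) = 0.2976/128.83 = 0.002310 hr
Wq(M/D/1) = ρ/(2(μ−λ)) = 0.001155 hr
Savings = 0.002310 − 0.001155 = 0.001155 hr

Final: 0.001155 hr


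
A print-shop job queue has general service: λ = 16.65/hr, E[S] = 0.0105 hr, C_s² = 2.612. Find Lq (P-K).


ρ = λ·E[S] = 16.65·0.0105 = 0.1748
Lq = ρ²(1+C_s²)/(2(1−ρ)) = 0.03056·(1+2.612)/(2·0.8252)
= 0.03056·3.6120/1.6503 = 0.06689

Final: 0.06689


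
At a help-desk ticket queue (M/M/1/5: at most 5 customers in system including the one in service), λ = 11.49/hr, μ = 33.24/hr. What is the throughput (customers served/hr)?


ρ = 0.3457; P_K = (1−ρ)ρ^5/(1−ρ^6) = 0.003235
λ_eff = λ(1 − P_K) = 11.49·(1 − 0.003235) = 11.49·0.996765 = 11.4528 /hr

Final: 11.4528 /hr


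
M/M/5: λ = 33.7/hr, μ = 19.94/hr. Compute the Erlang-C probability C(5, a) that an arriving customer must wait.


a = λ/μ = 1.6901; ρ = a/5 = 0.3380
P₀ = 0.183948 (from M/M/c formula)
C(c,a) = [a^c/(c!(1−ρ))]·P₀ = [13.78871/(120·0.6620)]·0.183948
= 0.17358·0.183948 = 0.031929

Final: 0.031929


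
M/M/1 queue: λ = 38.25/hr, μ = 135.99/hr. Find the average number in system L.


ρ = λ/μ = 38.25/135.99 = 0.2813
L = ρ/(1−ρ) = 0.2813/(1 − 0.2813) = 0.2813/0.7187 = 0.3913

Final: 0.3913


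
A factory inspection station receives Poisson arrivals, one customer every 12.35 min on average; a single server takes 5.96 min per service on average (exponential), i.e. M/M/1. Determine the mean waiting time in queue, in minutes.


λ = 60/12.35 = 4.8583 /hr
μ = 60/5.96 = 10.0671 /hr
ρ = λ/μ = 4.8583/10.0671 = 0.4826
Wq = ρ/(μ−λ) = 0.4826/(10.0671−4.8583) = 0.09265 hr
In minutes: 0.09265·60 = 5.559 min

Final: 5.559 min


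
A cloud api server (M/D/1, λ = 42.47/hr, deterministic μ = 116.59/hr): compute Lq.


ρ = 42.47/116.59 = 0.3643
M/D/1: Lq = ρ²/(2(1−ρ)) = 0.1327/(2·0.6357) = 0.10436

Final: 0.10436


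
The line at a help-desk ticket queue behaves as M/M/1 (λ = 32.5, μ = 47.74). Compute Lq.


ρ = 32.5/47.74 = 0.6808
Lq = ρ²/(1−ρ) = 0.4634/0.3192 = 1.4518

Final: 1.4518


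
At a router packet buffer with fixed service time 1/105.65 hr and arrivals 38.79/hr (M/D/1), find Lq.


ρ = 38.79/105.65 = 0.3672
M/D/1: Lq = ρ²/(2(1−ρ)) = 0.1348/(2·0.6328) = 0.10651

Final: 0.10651


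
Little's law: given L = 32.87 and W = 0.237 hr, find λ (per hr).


λ = L/W = 32.87/0.237 = 138.6920 /hr

Final: 138.6920 /hr


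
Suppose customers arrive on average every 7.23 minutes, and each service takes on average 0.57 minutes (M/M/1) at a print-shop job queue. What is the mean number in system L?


λ = 60/7.23 = 8.2988 /hr
μ = 60/0.57 = 105.2632 /hr
ρ = λ/μ = 8.2988/105.2632 = 0.07884
L = ρ/(1−ρ) = 0.07884/0.9212 = 0.08559

Final: 0.08559


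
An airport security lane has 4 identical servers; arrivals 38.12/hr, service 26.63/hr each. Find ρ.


ρ = λ/(cμ) = 38.12/(4·26.63) = 38.12/106.52 = 0.3579

Final: 0.3579


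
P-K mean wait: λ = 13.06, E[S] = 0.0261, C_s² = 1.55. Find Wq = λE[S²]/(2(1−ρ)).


ρ = λ·E[S] = 13.06·0.0261 = 0.3409
E[S²] = E[S]²(1+C_s²) = 0.0261²·(1+1.55) = 0.001737
Wq = λ·E[S²]/(2(1−ρ)) = 13.06·0.001737/(2·0.6591) = 0.01721 hr

Final: 0.01721 hr


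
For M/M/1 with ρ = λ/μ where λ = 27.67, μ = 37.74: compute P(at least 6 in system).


ρ = 27.67/37.74 = 0.7332
P(N ≥ n) = ρ^n = 0.7332^6 = 0.155326

Final: 0.155326


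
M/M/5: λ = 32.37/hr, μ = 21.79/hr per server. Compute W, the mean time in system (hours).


a = 1.4855; ρ = 0.2971; P₀ = 0.226037
Lq = P₀·a^c·ρ/(c!(1−ρ)²) = 0.008195
Wq = Lq/λ = 0.008195/32.37 = 0.0002532 hr
W = Wq + 1/μ = 0.0002532 + 0.04589 = 0.04615 hr

Final: 0.04615 hr


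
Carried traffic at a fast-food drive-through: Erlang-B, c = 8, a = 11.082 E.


B(8,11.082) = 0.386194 (Erlang-B)
Carried load = a(1 − B) = 11.082·(1 − 0.386194) = 11.082·0.613806 = 6.8022 E

Final: 6.8022 Erlangs


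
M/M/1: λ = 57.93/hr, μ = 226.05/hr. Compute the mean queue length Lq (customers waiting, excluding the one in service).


ρ = 57.93/226.05 = 0.2563
Lq = ρ²/(1−ρ) = 0.06567/0.7437 = 0.08830

Final: 0.08830


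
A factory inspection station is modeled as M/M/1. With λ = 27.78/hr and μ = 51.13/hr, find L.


ρ = λ/μ = 27.78/51.13 = 0.5433
L = ρ/(1−ρ) = 0.5433/(1 − 0.5433) = 0.5433/0.4567 = 1.1897

Final: 1.1897


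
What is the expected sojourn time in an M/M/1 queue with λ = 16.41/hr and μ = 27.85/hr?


W = 1/(μ−λ) = 1/(27.85 − 16.41) = 1/11.44 = 0.08741 hr

Final: 0.08741 hr


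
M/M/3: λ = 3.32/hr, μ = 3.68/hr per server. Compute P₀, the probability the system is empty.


a = λ/μ = 3.32/3.68 = 0.9022; ρ = a/c = 0.3007
Σ_{k=0}^{2} a^k/k! (terms k=0..2) = 1.00000 + 0.90217 + 0.40696 = 2.30913
Tail: a^3/(3!(1−ρ)) = 0.73430/(6·0.6993) = 0.17501
P₀ = 1/(2.30913 + 0.17501) = 1/2.48415 = 0.402553

Final: 0.402553


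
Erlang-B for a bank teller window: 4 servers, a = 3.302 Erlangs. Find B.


B(c,a) = (a^c/c!) / Σ_{k=0}^{c} a^k/k!
a^4/4! = 4.953327
Σ terms (k=0..4): 1.00000 + 3.30200 + 5.45160 + 6.00040 + 4.95333 = 20.707326
B = 4.953327/20.707326 = 0.239207

Final: 0.239207


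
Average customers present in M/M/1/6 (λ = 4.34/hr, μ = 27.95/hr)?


ρ = 4.34/27.95 = 0.1553
L = ρ[1 − (K+1)ρ^K + Kρ^(K+1)] / [(1−ρ)(1−ρ^(K+1))]
Numerator: 0.1553·(1 − 7·0.00001402 + 6·0.000002176) = 0.155264
Denominator: (0.8447)·(0.999998) = 0.844721
L = 0.155264/0.844721 = 0.1838

Final: 0.1838


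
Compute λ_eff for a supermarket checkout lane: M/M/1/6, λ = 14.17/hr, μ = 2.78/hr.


ρ = 5.0971; P_K = (1−ρ)ρ^6/(1−ρ^7) = 0.803820
λ_eff = λ(1 − P_K) = 14.17·(1 − 0.803820) = 14.17·0.196180 = 2.7799 /hr

Final: 2.7799 /hr


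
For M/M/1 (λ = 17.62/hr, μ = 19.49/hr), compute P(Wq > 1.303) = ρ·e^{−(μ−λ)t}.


ρ = 17.62/19.49 = 0.9041
P(Wq > t) = ρ·e^{−(μ−λ)t} = 0.9041·e^{−2.4366}
= 0.9041·0.087457 = 0.079066

Final: 0.079066


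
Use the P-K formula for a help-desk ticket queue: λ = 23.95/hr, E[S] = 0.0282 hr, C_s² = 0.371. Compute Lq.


ρ = λ·E[S] = 23.95·0.0282 = 0.6754
Lq = ρ²(1+C_s²)/(2(1−ρ)) = 0.4562·(1+0.371)/(2·0.3246)
= 0.4562·1.3710/0.6492 = 0.96329

Final: 0.96329


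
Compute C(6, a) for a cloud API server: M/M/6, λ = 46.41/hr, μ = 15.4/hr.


a = λ/μ = 3.0136; ρ = a/6 = 0.5023
P₀ = 0.048275 (from M/M/c formula)
C(c,a) = [a^c/(c!(1−ρ))]·P₀ = [749.10912/(720·0.4977)]·0.048275
= 2.09036·0.048275 = 0.100911

Final: 0.100911


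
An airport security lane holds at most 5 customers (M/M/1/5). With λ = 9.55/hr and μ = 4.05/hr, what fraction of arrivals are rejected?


ρ = λ/μ = 9.55/4.05 = 2.3580
P_K = (1−ρ)ρ^K/(1−ρ^(K+1)) = (-1.3580·72.902386)/(1 − 171.905626)
= -99.003240/-170.905626 = 0.579286

Final: 0.579286


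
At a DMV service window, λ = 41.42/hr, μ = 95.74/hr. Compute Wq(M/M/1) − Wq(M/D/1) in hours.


ρ = 41.42/95.74 = 0.4326
Wq(M/M/1) = ρ/(μ−λ) = 0.4326/54.32 = 0.007964 hr
Wq(M/D/1) = ρ/(2(μ−λ)) = 0.003982 hr
Savings = 0.007964 − 0.003982 = 0.003982 hr

Final: 0.003982 hr


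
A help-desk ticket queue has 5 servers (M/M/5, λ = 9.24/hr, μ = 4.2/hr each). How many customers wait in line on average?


a = λ/μ = 2.2000; ρ = a/5 = 0.4400
P₀ = 0.109437
Lq = P₀·a^c·ρ / (c!·(1−ρ)²) = 0.109437·51.53632·0.4400/(120·0.31360)
= 0.06594

Final: 0.06594


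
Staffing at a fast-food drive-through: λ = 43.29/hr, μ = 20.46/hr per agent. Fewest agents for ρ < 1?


Stability requires cμ > λ ⇔ c > λ/μ.
λ/μ = 43.29/20.46 = 2.1158
Minimum integer c = ⌊2.1158⌋ + 1 = 3
Check: 3·20.46 = 61.38 > 43.29, while 2·20.46 = 40.92 ≤ 43.29

Final: 3 servers


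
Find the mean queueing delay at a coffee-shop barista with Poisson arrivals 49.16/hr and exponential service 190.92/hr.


ρ = 49.16/190.92 = 0.2575
Wq = ρ/(μ−λ) = 0.2575/(190.92 − 49.16) = 0.2575/141.76 = 0.001816 hr

Final: 0.001816 hr


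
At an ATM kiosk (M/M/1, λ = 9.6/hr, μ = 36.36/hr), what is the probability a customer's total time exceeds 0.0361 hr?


W ~ Exponential(μ−λ) for M/M/1.
μ − λ = 36.36 − 9.6 = 26.7600
P(W > t) = e^{−(μ−λ)t} = e^{−0.9660} = 0.380589

Final: 0.380589


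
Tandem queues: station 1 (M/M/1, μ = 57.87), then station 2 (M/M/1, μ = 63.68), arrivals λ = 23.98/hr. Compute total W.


Each node sees arrival rate λ = 23.98/hr (tandem ⇒ throughput preserved).
W₁ = 1/(μ₁−λ) = 1/(57.87−23.98) = 0.02951 hr
W₂ = 1/(μ₂−λ) = 1/(63.68−23.98) = 0.02519 hr
W_total = W₁ + W₂ = 0.02951 + 0.02519 = 0.05470 hr

Final: 0.05470 hr


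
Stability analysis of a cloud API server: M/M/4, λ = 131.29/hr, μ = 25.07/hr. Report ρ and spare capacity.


Total capacity cμ = 4·25.07 = 100.28/hr
ρ = λ/(cμ) = 131.29/100.28 = 1.3092
Stable ⇔ ρ < 1: NO
Spare capacity = cμ − λ = 100.28 − 131.29 = -31.01/hr

Final: ρ = 1.3092; unstable; margin = -31.01/hr


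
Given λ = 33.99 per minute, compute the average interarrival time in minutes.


Mean interarrival time = 1/λ = 1/33.99 minute = 0.02942 minute
In minutes: 0.02942 × 1 = 0.02942 min

Final: 0.02942 min


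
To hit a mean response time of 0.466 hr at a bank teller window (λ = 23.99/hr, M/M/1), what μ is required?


W = 1/(μ−λ) ⇒ μ − λ = 1/W = 1/0.466 = 2.1459
μ = λ + 1/W = 23.99 + 2.1459 = 26.1359 per hr

Final: 26.1359 /hr


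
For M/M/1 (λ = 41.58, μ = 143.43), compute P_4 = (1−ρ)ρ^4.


ρ = 41.58/143.43 = 0.2899
P_n = (1−ρ)·ρ^n = (1 − 0.2899)·0.2899^4 = 0.7101·0.007063 = 0.005015

Final: 0.005015


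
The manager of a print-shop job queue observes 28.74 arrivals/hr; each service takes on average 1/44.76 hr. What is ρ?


ρ = λ/μ = 28.74/44.76 = 0.6421

Final: 0.6421


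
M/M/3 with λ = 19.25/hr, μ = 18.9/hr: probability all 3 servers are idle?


a = λ/μ = 19.25/18.9 = 1.0185; ρ = a/c = 0.3395
Σ_{k=0}^{2} a^k/k! (terms k=0..2) = 1.00000 + 1.01852 + 0.51869 = 2.53721
Tail: a^3/(3!(1−ρ)) = 1.05659/(6·0.6605) = 0.26662
P₀ = 1/(2.53721 + 0.26662) = 1/2.80382 = 0.356656

Final: 0.356656


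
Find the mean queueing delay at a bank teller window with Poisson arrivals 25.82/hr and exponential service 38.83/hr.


ρ = 25.82/38.83 = 0.6649
Wq = ρ/(μ−λ) = 0.6649/(38.83 − 25.82) = 0.6649/13.01 = 0.05111 hr

Final: 0.05111 hr


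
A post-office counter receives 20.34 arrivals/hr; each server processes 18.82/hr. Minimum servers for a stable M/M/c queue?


Stability requires cμ > λ ⇔ c > λ/μ.
λ/μ = 20.34/18.82 = 1.0808
Minimum integer c = ⌊1.0808⌋ + 1 = 2
Check: 2·18.82 = 37.64 > 20.34, while 1·18.82 = 18.82 ≤ 20.34

Final: 2 servers


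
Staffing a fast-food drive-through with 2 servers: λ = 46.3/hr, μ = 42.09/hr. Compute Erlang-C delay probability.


a = λ/μ = 1.1000; ρ = a/2 = 0.5500
P₀ = 0.290313 (from M/M/c formula)
C(c,a) = [a^c/(c!(1−ρ))]·P₀ = [1.21005/(2·0.4500)]·0.290313
= 1.34454·0.290313 = 0.390336

Final: 0.390336


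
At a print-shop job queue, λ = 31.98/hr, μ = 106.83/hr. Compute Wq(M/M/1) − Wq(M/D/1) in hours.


ρ = 31.98/106.83 = 0.2994
Wq(M/M/1) = ρ/(μ−λ) = 0.2994/74.85 = 0.003999 hr
Wq(M/D/1) = ρ/(2(μ−λ)) = 0.002000 hr
Savings = 0.003999 − 0.002000 = 0.002000 hr

Final: 0.002000 hr


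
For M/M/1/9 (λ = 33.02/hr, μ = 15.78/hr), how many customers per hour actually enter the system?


ρ = 2.0925; P_K = (1−ρ)ρ^9/(1−ρ^10) = 0.522432
λ_eff = λ(1 − P_K) = 33.02·(1 − 0.522432) = 33.02·0.477568 = 15.7693 /hr

Final: 15.7693 /hr


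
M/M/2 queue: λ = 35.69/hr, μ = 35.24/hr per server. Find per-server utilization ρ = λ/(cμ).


ρ = λ/(cμ) = 35.69/(2·35.24) = 35.69/70.48 = 0.5064

Final: 0.5064


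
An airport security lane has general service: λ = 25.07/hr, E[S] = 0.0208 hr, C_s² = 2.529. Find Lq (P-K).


ρ = λ·E[S] = 25.07·0.0208 = 0.5215
Lq = ρ²(1+C_s²)/(2(1−ρ)) = 0.2719·(1+2.529)/(2·0.4785)
= 0.2719·3.5290/0.9571 = 1.00262

Final: 1.00262


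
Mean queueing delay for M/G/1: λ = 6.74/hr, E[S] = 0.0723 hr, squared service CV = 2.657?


ρ = λ·E[S] = 6.74·0.0723 = 0.4873
E[S²] = E[S]²(1+C_s²) = 0.0723²·(1+2.657) = 0.019116
Wq = λ·E[S²]/(2(1−ρ)) = 6.74·0.019116/(2·0.5127) = 0.12565 hr

Final: 0.12565 hr


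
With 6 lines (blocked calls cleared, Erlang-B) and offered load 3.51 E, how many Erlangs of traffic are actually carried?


B(6,3.51) = 0.083142 (Erlang-B)
Carried load = a(1 − B) = 3.51·(1 − 0.083142) = 3.51·0.916858 = 3.2182 E

Final: 3.2182 Erlangs


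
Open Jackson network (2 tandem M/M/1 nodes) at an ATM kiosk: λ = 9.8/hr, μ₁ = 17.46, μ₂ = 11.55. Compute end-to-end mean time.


Each node sees arrival rate λ = 9.8/hr (tandem ⇒ throughput preserved).
W₁ = 1/(μ₁−λ) = 1/(17.46−9.8) = 0.13055 hr
W₂ = 1/(μ₂−λ) = 1/(11.55−9.8) = 0.57143 hr
W_total = W₁ + W₂ = 0.13055 + 0.57143 = 0.70198 hr

Final: 0.70198 hr


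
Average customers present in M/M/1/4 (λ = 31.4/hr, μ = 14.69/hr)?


ρ = 31.4/14.69 = 2.1375
L = ρ[1 − (K+1)ρ^K + Kρ^(K+1)] / [(1−ρ)(1−ρ^(K+1))]
Numerator: 2.1375·(1 − 5·20.875237 + 4·44.620996) = 160.543564
Denominator: (-1.1375)·(-43.620996) = 49.619254
L = 160.543564/49.619254 = 3.2355

Final: 3.2355


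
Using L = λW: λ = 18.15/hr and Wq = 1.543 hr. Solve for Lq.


Lq = λWq = 18.15·1.543 = 28.0054

Final: 28.0054


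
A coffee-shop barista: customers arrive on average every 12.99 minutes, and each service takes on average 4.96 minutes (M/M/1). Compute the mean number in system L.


λ = 60/12.99 = 4.6189 /hr
μ = 60/4.96 = 12.0968 /hr
ρ = λ/μ = 4.6189/12.0968 = 0.3818
L = ρ/(1−ρ) = 0.3818/0.6182 = 0.6177

Final: 0.6177


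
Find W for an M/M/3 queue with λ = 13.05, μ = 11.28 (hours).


a = 1.1569; ρ = 0.3856; P₀ = 0.308051
Lq = P₀·a^c·ρ/(c!(1−ρ)²) = 0.08123
Wq = Lq/λ = 0.08123/13.05 = 0.006224 hr
W = Wq + 1/μ = 0.006224 + 0.08865 = 0.09488 hr

Final: 0.09488 hr


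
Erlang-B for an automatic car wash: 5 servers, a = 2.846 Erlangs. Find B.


B(c,a) = (a^c/c!) / Σ_{k=0}^{c} a^k/k!
a^5/5! = 1.555941
Σ terms (k=0..5): 1.00000 + 2.84600 + 4.04986 + 3.84197 + 2.73356 + 1.55594 = 16.027323
B = 1.555941/16.027323 = 0.097081

Final: 0.097081


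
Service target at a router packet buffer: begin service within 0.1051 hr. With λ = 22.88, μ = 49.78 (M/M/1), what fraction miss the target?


ρ = 22.88/49.78 = 0.4596
P(Wq > t) = ρ·e^{−(μ−λ)t} = 0.4596·e^{−2.8272}
= 0.4596·0.059179 = 0.027200

Final: 0.027200


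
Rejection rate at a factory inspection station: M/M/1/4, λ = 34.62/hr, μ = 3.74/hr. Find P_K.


ρ = λ/μ = 34.62/3.74 = 9.2567
P_K = (1−ρ)ρ^K/(1−ρ^(K+1)) = (-8.2567·7342.126204)/(1 − 67963.745775)
= -60621.619570/-67962.745775 = 0.891983

Final: 0.891983


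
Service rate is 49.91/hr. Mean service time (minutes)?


Mean service time = 1/μ = 1/49.91 hour = 0.02004 hour
In minutes: 0.02004 × 60 = 1.2022 min

Final: 1.2022 min


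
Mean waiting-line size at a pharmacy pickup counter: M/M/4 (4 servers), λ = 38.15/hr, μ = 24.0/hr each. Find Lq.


a = λ/μ = 1.5896; ρ = a/4 = 0.3974
P₀ = 0.201457
Lq = P₀·a^c·ρ / (c!·(1−ρ)²) = 0.201457·6.38459·0.3974/(24·0.36313)
= 0.05865

Final: 0.05865


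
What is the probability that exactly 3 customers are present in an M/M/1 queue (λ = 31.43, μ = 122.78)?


ρ = 31.43/122.78 = 0.2560
P_n = (1−ρ)·ρ^n = (1 − 0.2560)·0.2560^3 = 0.7440·0.016775 = 0.012480

Final: 0.012480


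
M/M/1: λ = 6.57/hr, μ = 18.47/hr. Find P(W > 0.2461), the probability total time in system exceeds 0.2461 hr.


W ~ Exponential(μ−λ) for M/M/1.
μ − λ = 18.47 − 6.57 = 11.9000
P(W > t) = e^{−(μ−λ)t} = e^{−2.9286} = 0.053472

Final: 0.053472


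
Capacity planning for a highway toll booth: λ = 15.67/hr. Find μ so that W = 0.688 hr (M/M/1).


W = 1/(μ−λ) ⇒ μ − λ = 1/W = 1/0.688 = 1.4535
μ = λ + 1/W = 15.67 + 1.4535 = 17.1235 per hr

Final: 17.1235 /hr


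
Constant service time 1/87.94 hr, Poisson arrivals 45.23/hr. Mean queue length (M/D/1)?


ρ = 45.23/87.94 = 0.5143
M/D/1: Lq = ρ²/(2(1−ρ)) = 0.2645/(2·0.4857) = 0.27234

Final: 0.27234


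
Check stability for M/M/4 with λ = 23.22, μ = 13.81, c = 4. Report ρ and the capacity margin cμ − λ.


Total capacity cμ = 4·13.81 = 55.24/hr
ρ = λ/(cμ) = 23.22/55.24 = 0.4203
Stable ⇔ ρ < 1: YES
Spare capacity = cμ − λ = 55.24 − 23.22 = 32.02/hr

Final: ρ = 0.4203; stable; margin = 32.02/hr


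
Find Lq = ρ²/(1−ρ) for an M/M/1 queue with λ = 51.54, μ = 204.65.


ρ = 51.54/204.65 = 0.2518
Lq = ρ²/(1−ρ) = 0.06343/0.7482 = 0.08478

Final: 0.08478


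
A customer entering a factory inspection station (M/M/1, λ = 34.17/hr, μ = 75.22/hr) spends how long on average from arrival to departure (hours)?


W = 1/(μ−λ) = 1/(75.22 − 34.17) = 1/41.05 = 0.02436 hr

Final: 0.02436 hr


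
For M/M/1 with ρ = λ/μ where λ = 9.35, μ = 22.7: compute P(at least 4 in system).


ρ = 9.35/22.7 = 0.4119
P(N ≥ n) = ρ^n = 0.4119^4 = 0.028783

Final: 0.028783


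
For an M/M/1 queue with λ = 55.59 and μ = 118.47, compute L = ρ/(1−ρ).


ρ = λ/μ = 55.59/118.47 = 0.4692
L = ρ/(1−ρ) = 0.4692/(1 − 0.4692) = 0.4692/0.5308 = 0.8841

Final: 0.8841


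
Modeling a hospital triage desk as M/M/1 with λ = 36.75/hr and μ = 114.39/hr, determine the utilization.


ρ = λ/μ = 36.75/114.39 = 0.3213

Final: 0.3213


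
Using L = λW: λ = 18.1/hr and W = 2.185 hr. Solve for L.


L = λW = 18.1·2.185 = 39.5485

Final: 39.5485


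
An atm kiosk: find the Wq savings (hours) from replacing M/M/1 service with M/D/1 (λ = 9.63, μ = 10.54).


ρ = 9.63/10.54 = 0.9137
Wq(M/M/1) = ρ/(μ−λ) = 0.9137/0.9100 = 1.00402 hr
Wq(M/D/1) = ρ/(2(μ−λ)) = 0.50201 hr
Savings = 1.00402 − 0.50201 = 0.50201 hr

Final: 0.50201 hr


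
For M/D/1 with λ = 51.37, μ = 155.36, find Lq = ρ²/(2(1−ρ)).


ρ = 51.37/155.36 = 0.3307
M/D/1: Lq = ρ²/(2(1−ρ)) = 0.1093/(2·0.6693) = 0.08167

Final: 0.08167


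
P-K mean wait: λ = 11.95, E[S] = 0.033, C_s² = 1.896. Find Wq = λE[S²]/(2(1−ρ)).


ρ = λ·E[S] = 11.95·0.033 = 0.3943
E[S²] = E[S]²(1+C_s²) = 0.033²·(1+1.896) = 0.003154
Wq = λ·E[S²]/(2(1−ρ)) = 11.95·0.003154/(2·0.6057) = 0.03111 hr

Final: 0.03111 hr


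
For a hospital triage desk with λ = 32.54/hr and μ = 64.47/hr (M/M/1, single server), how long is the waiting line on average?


ρ = 32.54/64.47 = 0.5047
Lq = ρ²/(1−ρ) = 0.2548/0.4953 = 0.5144

Final: 0.5144


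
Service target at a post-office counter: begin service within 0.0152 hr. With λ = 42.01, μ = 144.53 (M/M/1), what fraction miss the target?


ρ = 42.01/144.53 = 0.2907
P(Wq > t) = ρ·e^{−(μ−λ)t} = 0.2907·e^{−1.5583}
= 0.2907·0.210493 = 0.061183

Final: 0.061183


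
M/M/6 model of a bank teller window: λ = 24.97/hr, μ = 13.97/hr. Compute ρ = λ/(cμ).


ρ = λ/(cμ) = 24.97/(6·13.97) = 24.97/83.82 = 0.2979

Final: 0.2979


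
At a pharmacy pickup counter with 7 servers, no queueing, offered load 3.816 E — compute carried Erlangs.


B(7,3.816) = 0.053667 (Erlang-B)
Carried load = a(1 − B) = 3.816·(1 − 0.053667) = 3.816·0.946333 = 3.6112 E

Final: 3.6112 Erlangs


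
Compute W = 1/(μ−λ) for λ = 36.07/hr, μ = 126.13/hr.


W = 1/(μ−λ) = 1/(126.13 − 36.07) = 1/90.06 = 0.01110 hr

Final: 0.01110 hr


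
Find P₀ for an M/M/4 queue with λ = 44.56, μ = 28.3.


a = λ/μ = 44.56/28.3 = 1.5746; ρ = a/c = 0.3936
Σ_{k=0}^{3} a^k/k! (terms k=0..3) = 1.00000 + 1.57456 + 1.23962 + 0.65062 = 4.46479
Tail: a^4/(4!(1−ρ)) = 6.14660/(24·0.6064) = 0.42237
P₀ = 1/(4.46479 + 0.42237) = 1/4.88716 = 0.204618

Final: 0.204618


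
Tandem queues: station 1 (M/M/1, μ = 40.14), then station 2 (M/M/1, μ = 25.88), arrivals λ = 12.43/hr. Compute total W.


Each node sees arrival rate λ = 12.43/hr (tandem ⇒ throughput preserved).
W₁ = 1/(μ₁−λ) = 1/(40.14−12.43) = 0.03609 hr
W₂ = 1/(μ₂−λ) = 1/(25.88−12.43) = 0.07435 hr
W_total = W₁ + W₂ = 0.03609 + 0.07435 = 0.11044 hr

Final: 0.11044 hr


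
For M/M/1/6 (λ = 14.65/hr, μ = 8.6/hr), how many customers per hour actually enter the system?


ρ = 1.7035; P_K = (1−ρ)ρ^6/(1−ρ^7) = 0.423134
λ_eff = λ(1 − P_K) = 14.65·(1 − 0.423134) = 14.65·0.576866 = 8.4511 /hr

Final: 8.4511 /hr


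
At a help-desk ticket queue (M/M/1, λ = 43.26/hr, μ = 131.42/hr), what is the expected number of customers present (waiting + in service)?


ρ = λ/μ = 43.26/131.42 = 0.3292
L = ρ/(1−ρ) = 0.3292/(1 − 0.3292) = 0.3292/0.6708 = 0.4907

Final: 0.4907


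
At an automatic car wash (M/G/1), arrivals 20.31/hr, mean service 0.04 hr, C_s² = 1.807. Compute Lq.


ρ = λ·E[S] = 20.31·0.04 = 0.8124
Lq = ρ²(1+C_s²)/(2(1−ρ)) = 0.6600·(1+1.807)/(2·0.1876)
= 0.6600·2.8070/0.3752 = 4.93764

Final: 4.93764


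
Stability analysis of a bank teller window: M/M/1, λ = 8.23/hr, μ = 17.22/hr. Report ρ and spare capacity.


Total capacity cμ = 1·17.22 = 17.22/hr
ρ = λ/(cμ) = 8.23/17.22 = 0.4779
Stable ⇔ ρ < 1: YES
Spare capacity = cμ − λ = 17.22 − 8.23 = 8.99/hr

Final: ρ = 0.4779; stable; margin = 8.99/hr


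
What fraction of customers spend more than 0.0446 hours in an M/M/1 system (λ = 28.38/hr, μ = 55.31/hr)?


W ~ Exponential(μ−λ) for M/M/1.
μ − λ = 55.31 − 28.38 = 26.9300
P(W > t) = e^{−(μ−λ)t} = e^{−1.2011} = 0.300870

Final: 0.300870


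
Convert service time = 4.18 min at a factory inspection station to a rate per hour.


μ = 1/(service time) in consistent units.
1 hour = 60 min, so μ = 60/4.18 = 14.3541 per hour

Final: 14.3541 /hr


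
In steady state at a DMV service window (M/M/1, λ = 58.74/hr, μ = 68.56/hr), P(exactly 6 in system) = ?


ρ = 58.74/68.56 = 0.8568
P_n = (1−ρ)·ρ^n = (1 − 0.8568)·0.8568^6 = 0.1432·0.395529 = 0.056653

Final: 0.056653


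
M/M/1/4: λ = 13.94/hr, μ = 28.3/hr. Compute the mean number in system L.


ρ = 13.94/28.3 = 0.4926
L = ρ[1 − (K+1)ρ^K + Kρ^(K+1)] / [(1−ρ)(1−ρ^(K+1))]
Numerator: 0.4926·(1 − 5·0.058872 + 4·0.028999) = 0.404722
Denominator: (0.5074)·(0.971001) = 0.492706
L = 0.404722/0.492706 = 0.8214

Final: 0.8214


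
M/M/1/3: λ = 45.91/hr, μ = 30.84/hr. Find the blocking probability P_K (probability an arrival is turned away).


ρ = λ/μ = 45.91/30.84 = 1.4887
P_K = (1−ρ)ρ^K/(1−ρ^(K+1)) = (-0.4887·3.298973)/(1 − 4.911020)
= -1.612047/-3.911020 = 0.412181

Final: 0.412181


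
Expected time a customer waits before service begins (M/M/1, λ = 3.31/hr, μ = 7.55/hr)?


ρ = 3.31/7.55 = 0.4384
Wq = ρ/(μ−λ) = 0.4384/(7.55 − 3.31) = 0.4384/4.24 = 0.1034 hr

Final: 0.1034 hr


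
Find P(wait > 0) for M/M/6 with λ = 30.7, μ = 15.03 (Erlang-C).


a = λ/μ = 2.0426; ρ = a/6 = 0.3404
P₀ = 0.129475 (from M/M/c formula)
C(c,a) = [a^c/(c!(1−ρ))]·P₀ = [72.62337/(720·0.6596)]·0.129475
= 0.15293·0.129475 = 0.019800

Final: 0.019800


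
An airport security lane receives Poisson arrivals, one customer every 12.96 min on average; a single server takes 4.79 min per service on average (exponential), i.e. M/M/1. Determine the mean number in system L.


λ = 60/12.96 = 4.6296 /hr
μ = 60/4.79 = 12.5261 /hr
ρ = λ/μ = 4.6296/12.5261 = 0.3696
L = ρ/(1−ρ) = 0.3696/0.6304 = 0.5863

Final: 0.5863


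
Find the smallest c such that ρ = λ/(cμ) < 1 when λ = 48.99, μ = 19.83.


Stability requires cμ > λ ⇔ c > λ/μ.
λ/μ = 48.99/19.83 = 2.4705
Minimum integer c = ⌊2.4705⌋ + 1 = 3
Check: 3·19.83 = 59.49 > 48.99, while 2·19.83 = 39.66 ≤ 48.99

Final: 3 servers


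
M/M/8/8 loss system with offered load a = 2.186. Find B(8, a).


B(c,a) = (a^c/c!) / Σ_{k=0}^{c} a^k/k!
a^8/8! = 0.012932
Σ terms (k=0..8): 1.00000 + 2.18600 + 2.38930 + 1.74100 + 0.95146 + 0.41598 + 0.15155 + 0.04733 + 0.01293 = 8.895550
B = 0.012932/8.895550 = 0.001454

Final: 0.001454


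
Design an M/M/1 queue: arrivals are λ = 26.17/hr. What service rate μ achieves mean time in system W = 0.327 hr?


W = 1/(μ−λ) ⇒ μ − λ = 1/W = 1/0.327 = 3.0581
μ = λ + 1/W = 26.17 + 3.0581 = 29.2281 per hr

Final: 29.2281 /hr


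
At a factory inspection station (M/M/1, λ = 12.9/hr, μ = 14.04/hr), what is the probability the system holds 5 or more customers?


ρ = 12.9/14.04 = 0.9188
P(N ≥ n) = ρ^n = 0.9188^5 = 0.654807

Final: 0.654807


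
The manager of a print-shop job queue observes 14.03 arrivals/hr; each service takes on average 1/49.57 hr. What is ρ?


ρ = λ/μ = 14.03/49.57 = 0.2830

Final: 0.2830


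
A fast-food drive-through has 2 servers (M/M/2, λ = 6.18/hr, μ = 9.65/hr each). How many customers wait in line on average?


a = λ/μ = 0.6404; ρ = a/2 = 0.3202
P₀ = 0.514914
Lq = P₀·a^c·ρ / (c!·(1−ρ)²) = 0.514914·0.41013·0.3202/(2·0.46212)
= 0.07317

Final: 0.07317


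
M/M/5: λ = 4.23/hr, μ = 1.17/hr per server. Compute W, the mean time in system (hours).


a = 3.6154; ρ = 0.7231; P₀ = 0.022354
Lq = P₀·a^c·ρ/(c!(1−ρ)²) = 1.08498
Wq = Lq/λ = 1.08498/4.23 = 0.25650 hr
W = Wq + 1/μ = 0.25650 + 0.85470 = 1.11120 hr

Final: 1.11120 hr


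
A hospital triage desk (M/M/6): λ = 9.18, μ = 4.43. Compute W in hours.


a = 2.0722; ρ = 0.3454; P₀ = 0.125673
Lq = P₀·a^c·ρ/(c!(1−ρ)²) = 0.01114
Wq = Lq/λ = 0.01114/9.18 = 0.001213 hr
W = Wq + 1/μ = 0.001213 + 0.22573 = 0.22695 hr

Final: 0.22695 hr


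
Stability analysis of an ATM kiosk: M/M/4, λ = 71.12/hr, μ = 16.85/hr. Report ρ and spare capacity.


Total capacity cμ = 4·16.85 = 67.40/hr
ρ = λ/(cμ) = 71.12/67.40 = 1.0552
Stable ⇔ ρ < 1: NO
Spare capacity = cμ − λ = 67.40 − 71.12 = -3.72/hr

Final: ρ = 1.0552; unstable; margin = -3.72/hr


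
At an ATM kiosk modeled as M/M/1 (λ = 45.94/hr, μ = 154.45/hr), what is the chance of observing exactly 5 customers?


ρ = 45.94/154.45 = 0.2974
P_n = (1−ρ)·ρ^n = (1 − 0.2974)·0.2974^5 = 0.7026·0.002328 = 0.001636

Final: 0.001636


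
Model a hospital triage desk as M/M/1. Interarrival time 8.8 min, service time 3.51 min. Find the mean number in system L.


λ = 60/8.8 = 6.8182 /hr
μ = 60/3.51 = 17.0940 /hr
ρ = λ/μ = 6.8182/17.0940 = 0.3989
L = ρ/(1−ρ) = 0.3989/0.6011 = 0.6635

Final: 0.6635


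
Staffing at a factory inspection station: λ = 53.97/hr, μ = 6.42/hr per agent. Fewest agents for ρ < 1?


Stability requires cμ > λ ⇔ c > λ/μ.
λ/μ = 53.97/6.42 = 8.4065
Minimum integer c = ⌊8.4065⌋ + 1 = 9
Check: 9·6.42 = 57.78 > 53.97, while 8·6.42 = 51.36 ≤ 53.97

Final: 9 servers


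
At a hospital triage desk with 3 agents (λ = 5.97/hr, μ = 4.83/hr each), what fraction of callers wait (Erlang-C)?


a = λ/μ = 1.2360; ρ = a/3 = 0.4120
P₀ = 0.282873 (from M/M/c formula)
C(c,a) = [a^c/(c!(1−ρ))]·P₀ = [1.88835/(6·0.5880)]·0.282873
= 0.53525·0.282873 = 0.151409

Final: 0.151409


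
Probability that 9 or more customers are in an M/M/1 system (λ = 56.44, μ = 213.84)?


ρ = 56.44/213.84 = 0.2639
P(N ≥ n) = ρ^n = 0.2639^9 = 0.000006216

Final: 0.000006216


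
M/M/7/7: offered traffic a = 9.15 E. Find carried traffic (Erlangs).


B(7,9.15) = 0.369076 (Erlang-B)
Carried load = a(1 − B) = 9.15·(1 − 0.369076) = 9.15·0.630924 = 5.7730 E

Final: 5.7730 Erlangs


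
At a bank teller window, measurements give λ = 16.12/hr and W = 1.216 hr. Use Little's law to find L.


L = λW = 16.12·1.216 = 19.6019

Final: 19.6019


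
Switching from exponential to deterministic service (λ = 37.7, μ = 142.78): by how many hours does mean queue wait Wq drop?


ρ = 37.7/142.78 = 0.2640
Wq(M/M/1) = ρ/(μ−λ) = 0.2640/105.08 = 0.002513 hr
Wq(M/D/1) = ρ/(2(μ−λ)) = 0.001256 hr
Savings = 0.002513 − 0.001256 = 0.001256 hr

Final: 0.001256 hr


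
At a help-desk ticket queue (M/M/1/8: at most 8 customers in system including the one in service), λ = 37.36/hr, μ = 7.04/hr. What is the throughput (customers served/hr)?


ρ = 5.3068; P_K = (1−ρ)ρ^8/(1−ρ^9) = 0.811563
λ_eff = λ(1 − P_K) = 37.36·(1 − 0.811563) = 37.36·0.188437 = 7.0400 /hr

Final: 7.0400 /hr


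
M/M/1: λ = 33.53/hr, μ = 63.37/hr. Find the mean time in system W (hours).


W = 1/(μ−λ) = 1/(63.37 − 33.53) = 1/29.84 = 0.03351 hr

Final: 0.03351 hr


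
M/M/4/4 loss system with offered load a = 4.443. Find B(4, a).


B(c,a) = (a^c/c!) / Σ_{k=0}^{c} a^k/k!
a^4/4! = 16.236560
Σ terms (k=0..4): 1.00000 + 4.44300 + 9.87012 + 14.61765 + 16.23656 = 46.167338
B = 16.236560/46.167338 = 0.351689

Final: 0.351689


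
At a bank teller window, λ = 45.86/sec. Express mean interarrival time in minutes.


Mean interarrival time = 1/λ = 1/45.86 second = 0.02181 second
In minutes: 0.02181 × 0.0166667 = 0.0003634 min

Final: 0.0003634 min


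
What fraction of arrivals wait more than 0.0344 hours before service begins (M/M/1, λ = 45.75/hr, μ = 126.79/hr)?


ρ = 45.75/126.79 = 0.3608
P(Wq > t) = ρ·e^{−(μ−λ)t} = 0.3608·e^{−2.7878}
= 0.3608·0.061558 = 0.022212

Final: 0.022212


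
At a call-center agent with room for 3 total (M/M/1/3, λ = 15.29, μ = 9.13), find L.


ρ = 15.29/9.13 = 1.6747
L = ρ[1 − (K+1)ρ^K + Kρ^(K+1)] / [(1−ρ)(1−ρ^(K+1))]
Numerator: 1.6747·(1 − 4·4.696887 + 3·7.865871) = 9.730109
Denominator: (-0.6747)·(-6.865871) = 4.632395
L = 9.730109/4.632395 = 2.1004

Final: 2.1004


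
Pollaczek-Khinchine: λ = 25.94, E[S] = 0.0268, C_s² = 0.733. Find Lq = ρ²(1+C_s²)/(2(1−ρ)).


ρ = λ·E[S] = 25.94·0.0268 = 0.6952
Lq = ρ²(1+C_s²)/(2(1−ρ)) = 0.4833·(1+0.733)/(2·0.3048)
= 0.4833·1.7330/0.6096 = 1.37389

Final: 1.37389


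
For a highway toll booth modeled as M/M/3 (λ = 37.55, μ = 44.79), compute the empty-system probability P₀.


a = λ/μ = 37.55/44.79 = 0.8384; ρ = a/c = 0.2795
Σ_{k=0}^{2} a^k/k! (terms k=0..2) = 1.00000 + 0.83836 + 0.35142 = 2.18978
Tail: a^3/(3!(1−ρ)) = 0.58923/(6·0.7205) = 0.13629
P₀ = 1/(2.18978 + 0.13629) = 1/2.32607 = 0.429910

Final: 0.429910


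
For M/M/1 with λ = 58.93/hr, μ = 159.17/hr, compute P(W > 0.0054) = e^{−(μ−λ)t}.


W ~ Exponential(μ−λ) for M/M/1.
μ − λ = 159.17 − 58.93 = 100.2400
P(W > t) = e^{−(μ−λ)t} = e^{−0.5413} = 0.581993

Final: 0.581993


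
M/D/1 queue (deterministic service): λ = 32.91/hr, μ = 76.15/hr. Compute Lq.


ρ = 32.91/76.15 = 0.4322
M/D/1: Lq = ρ²/(2(1−ρ)) = 0.1868/(2·0.5678) = 0.16446

Final: 0.16446


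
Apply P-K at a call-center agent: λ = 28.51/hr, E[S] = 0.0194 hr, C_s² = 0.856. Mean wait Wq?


ρ = λ·E[S] = 28.51·0.0194 = 0.5531
E[S²] = E[S]²(1+C_s²) = 0.0194²·(1+0.856) = 0.0006985
Wq = λ·E[S²]/(2(1−ρ)) = 28.51·0.0006985/(2·0.4469) = 0.02228 hr

Final: 0.02228 hr


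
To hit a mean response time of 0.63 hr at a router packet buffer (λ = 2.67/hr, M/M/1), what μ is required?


W = 1/(μ−λ) ⇒ μ − λ = 1/W = 1/0.63 = 1.5873
μ = λ + 1/W = 2.67 + 1.5873 = 4.2573 per hr

Final: 4.2573 /hr


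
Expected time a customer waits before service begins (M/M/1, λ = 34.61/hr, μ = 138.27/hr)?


ρ = 34.61/138.27 = 0.2503
Wq = ρ/(μ−λ) = 0.2503/(138.27 − 34.61) = 0.2503/103.66 = 0.002415 hr

Final: 0.002415 hr


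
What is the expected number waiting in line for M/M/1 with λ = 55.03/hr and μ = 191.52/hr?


ρ = 55.03/191.52 = 0.2873
Lq = ρ²/(1−ρ) = 0.08256/0.7127 = 0.1158

Final: 0.1158


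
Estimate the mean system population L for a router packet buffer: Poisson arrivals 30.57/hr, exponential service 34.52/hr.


ρ = λ/μ = 30.57/34.52 = 0.8856
L = ρ/(1−ρ) = 0.8856/(1 − 0.8856) = 0.8856/0.1144 = 7.7392

Final: 7.7392


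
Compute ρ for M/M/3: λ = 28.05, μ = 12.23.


ρ = λ/(cμ) = 28.05/(3·12.23) = 28.05/36.69 = 0.7645

Final: 0.7645


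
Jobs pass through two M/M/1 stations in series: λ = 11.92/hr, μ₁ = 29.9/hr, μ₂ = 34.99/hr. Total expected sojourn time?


Each node sees arrival rate λ = 11.92/hr (tandem ⇒ throughput preserved).
W₁ = 1/(μ₁−λ) = 1/(29.9−11.92) = 0.05562 hr
W₂ = 1/(μ₂−λ) = 1/(34.99−11.92) = 0.04335 hr
W_total = W₁ + W₂ = 0.05562 + 0.04335 = 0.09896 hr

Final: 0.09896 hr


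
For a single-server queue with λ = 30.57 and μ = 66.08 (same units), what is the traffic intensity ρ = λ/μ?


ρ = λ/μ = 30.57/66.08 = 0.4626

Final: 0.4626


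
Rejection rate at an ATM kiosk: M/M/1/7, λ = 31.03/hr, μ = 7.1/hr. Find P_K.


ρ = λ/μ = 31.03/7.1 = 4.3704
P_K = (1−ρ)ρ^K/(1−ρ^(K+1)) = (-3.3704·30455.377572)/(1 − 133102.868458)
= -102647.490887/-133101.868458 = 0.771195

Final: 0.771195


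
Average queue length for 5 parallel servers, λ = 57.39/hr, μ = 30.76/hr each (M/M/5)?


a = λ/μ = 1.8657; ρ = a/5 = 0.3731
P₀ = 0.153987
Lq = P₀·a^c·ρ / (c!·(1−ρ)²) = 0.153987·22.60734·0.3731/(120·0.39294)
= 0.02755

Final: 0.02755


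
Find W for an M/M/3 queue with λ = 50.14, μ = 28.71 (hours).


a = 1.7464; ρ = 0.5821; P₀ = 0.156347
Lq = P₀·a^c·ρ/(c!(1−ρ)²) = 0.46277
Wq = Lq/λ = 0.46277/50.14 = 0.009230 hr
W = Wq + 1/μ = 0.009230 + 0.03483 = 0.04406 hr

Final: 0.04406 hr


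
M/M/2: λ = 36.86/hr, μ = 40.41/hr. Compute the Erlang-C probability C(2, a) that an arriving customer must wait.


a = λ/μ = 0.9122; ρ = a/2 = 0.4561
P₀ = 0.373555 (from M/M/c formula)
C(c,a) = [a^c/(c!(1−ρ))]·P₀ = [0.83202/(2·0.5439)]·0.373555
= 0.76483·0.373555 = 0.285706

Final: 0.285706
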